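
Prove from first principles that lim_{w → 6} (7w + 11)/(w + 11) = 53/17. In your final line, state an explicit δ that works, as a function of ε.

Suppose ε > 0. We want δ > 0 with 0 < |w − 6| < δ ⇒ |(7w + 11)/(w + 11) − (53/17)| < ε.
Combining over a common denominator, (7w + 11)/(w + 11) − (53/17) = [(7w + 11)·17 − 53·(w + 11)] / [17·(w + 11)] = 66(w − 6) / (17(w + 11)).
So |(7w + 11)/(w + 11) − (53/17)| = 66|w − 6| / (17·|w + 11|).
Require δ ≤ 17/2, so |w + 11| ≥ |17| − |w − 6| > 17 − 17/2 = 17/2.
Hence |(7w + 11)/(w + 11) − (53/17)| < 66|w − 6|/(17·(17/2)) = (132/289)|w − 6|, which is < ε once |w − 6| < (289/132)ε.
Take δ = min(17/2, (289/132)ε). Then 0 < |w − 6| < δ forces both bounds, so |(7w + 11)/(w + 11) − (53/17)| < ε.

δ = min(17/2, (289/132)ε)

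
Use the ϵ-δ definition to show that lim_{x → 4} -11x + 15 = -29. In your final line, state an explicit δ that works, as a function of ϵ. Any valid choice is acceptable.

Let ϵ > 0. We need δ > 0 so that 0 < |x − 4| < δ implies |(-11x + 15) + 29| < ϵ.
Since (-11x + 15) + 29 = -11(x − 4), we have |(-11x + 15) + 29| = 11|x − 4|.
So 11|x − 4| < ϵ exactly when |x − 4| < ϵ/11.
Take δ = ϵ/11. If 0 < |x − 4| < δ then |(-11x + 15) + 29| = 11|x − 4| < 11·(ϵ/11) = ϵ.

δ = ϵ/11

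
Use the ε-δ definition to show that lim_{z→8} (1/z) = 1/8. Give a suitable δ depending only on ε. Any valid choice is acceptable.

δ = min(4, 32ε)

Let ε > 0 be given. We seek δ > 0 such that 0 < |z − 8| < δ implies |1/z − (1/8)| < ε.
|1/z − (1/8)| = |8 − z|/(8·|z|) = |z − 8|/(8|z|).
Require δ ≤ 4 so that |z| > 8 − 4 = 4, hence 8|z| > 32.
Then |1/z − (1/8)| < |z − 8|/32, which is < ε when |z − 8| < 32ε.
Take δ = min(4, 32ε). Then 0 < |z − 8| < δ gives both |z − 8| < 4 and |z − 8| < 32ε, so |1/z − (1/8)| < ε.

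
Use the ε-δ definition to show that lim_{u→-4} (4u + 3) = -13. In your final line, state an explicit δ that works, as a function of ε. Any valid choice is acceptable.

Fix ε > 0. We need δ > 0 so that 0 < |u + 4| < δ implies |(4u + 3) + 13| < ε.
|(4u + 3) + 13| = |4u + 16| = 4|u + 4|.
So 4|u + 4| < ε exactly when |u + 4| < ε/4.
Choosing δ = ε/4 gives |(4u + 3) + 13| = 4|u + 4| < ε whenever |u + 4| < δ.

δ = ε/4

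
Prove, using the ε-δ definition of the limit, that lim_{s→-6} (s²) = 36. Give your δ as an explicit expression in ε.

δ = min(1, ε/13)

Fix ε > 0. We seek δ > 0 with 0 < |s + 6| < δ ⇒ |s² − 36| < ε.
Factor: s² − 36 = (s + 6)(s - 6), so |s² − 36| = |s + 6|·|s - 6|.
Restrict δ ≤ 1. Then |s + 6| < 1 gives |s| < 7, so by the triangle inequality |s - 6| ≤ 7 + 6 = 13.
Hence |s² − 36| ≤ 13|s + 6|, which is < ε once |s + 6| < ε/13.
Take δ = min(1, ε/13). If 0 < |s + 6| < δ then both bounds hold and |s² − 36| ≤ 13|s + 6| < 13·(ε/13) = ε.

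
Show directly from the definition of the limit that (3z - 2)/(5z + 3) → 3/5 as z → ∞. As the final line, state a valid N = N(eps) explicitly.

N = (19/25)/eps

Let eps > 0. We seek N > 0 such that z > N implies |(3z - 2)/(5z + 3) − (3/5)| < eps.
(3z - 2)/(5z + 3) − (3/5) = (5(3z - 2) − 3(5z + 3)) / (5(5z + 3)) = -19/(5(5z + 3)).
For z > 0 we have 5z + 3 > 5z, so |(3z - 2)/(5z + 3) − (3/5)| = 19/(5(5z + 3)) < 19/(5·5z) = (19/25)/z.
Thus |(3z - 2)/(5z + 3) − (3/5)| < eps whenever z > (19/25)/eps.
Take N = (19/25)/eps. If z > N then |(3z - 2)/(5z + 3) − (3/5)| < (19/25)/z < eps.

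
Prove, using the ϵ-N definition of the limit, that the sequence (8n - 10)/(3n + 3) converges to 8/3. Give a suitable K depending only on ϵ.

Fix ϵ > 0. For n ≥ 1, |(8n - 10)/(3n + 3) − (8/3)| = |-54|/(3(3n + 3)) = 54/(3(3n + 3)).
Since 3n + 3 ≥ 3n for n ≥ 1, this is ≤ 54/(3·3n) = 6/n.
So |(8n - 10)/(3n + 3) − (8/3)| < ϵ whenever n > 6/ϵ.
Take K = 6/ϵ. If n > K then |(8n - 10)/(3n + 3) − (8/3)| ≤ 6/n < ϵ.

K = 6/ϵ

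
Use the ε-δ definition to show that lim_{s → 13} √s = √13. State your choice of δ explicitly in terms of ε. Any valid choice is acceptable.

Let ε > 0. We want δ > 0 such that 0 < |s − 13| < δ implies |√s − √13| < ε.
Multiplying by the conjugate, |√s − √13| = |s − 13|/(√s + √13).
Restrict δ ≤ 13 so that |s − 13| < 13 forces s > 0, and then √s + √13 > √13.
Hence |√s − √13| < |s − 13|/√13, which is < ε once |s − 13| < √13·ε.
Take δ = min(13, √13·ε). If 0 < |s − 13| < δ then s > 0 and |√s − √13| < |s − 13|/√13 < ε.

δ = min(13, √13·ε)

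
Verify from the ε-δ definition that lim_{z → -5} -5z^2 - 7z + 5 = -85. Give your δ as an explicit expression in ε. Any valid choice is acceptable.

Fix ε > 0. We want δ > 0 such that 0 < |z + 5| < δ implies |(-5z^2 - 7z + 5) + 85| < ε.
(-5z^2 - 7z + 5) + 85 = -5z^2 - 7z + 90 = (z + 5)(-5z + 18).
So |(-5z^2 - 7z + 5) + 85| = |z + 5|·|-5z + 18|.
Assume first that |z + 5| < 1, so |z| < 6. Then |-5z + 18| ≤ 5·6 + 18 = 48.
Hence |(-5z^2 - 7z + 5) + 85| ≤ 48|z + 5| < ε provided |z + 5| < ε/48.
Take δ = min(1, ε/48). Then 0 < |z + 5| < δ gives both |z + 5| < 1 and |z + 5| < ε/48, so |(-5z^2 - 7z + 5) + 85| < ε.

δ = min(1, ε/48)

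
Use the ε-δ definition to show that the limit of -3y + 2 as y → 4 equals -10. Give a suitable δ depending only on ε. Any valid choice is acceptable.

δ = ε/3

Let ε > 0 be given. We need δ > 0 so that 0 < |y − 4| < δ implies |(-3y + 2) + 10| < ε.
Since (-3y + 2) + 10 = -3(y − 4), we have |(-3y + 2) + 10| = 3|y − 4|.
So 3|y − 4| < ε exactly when |y − 4| < ε/3.
Choosing δ = ε/3 gives |(-3y + 2) + 10| = 3|y − 4| < ε whenever |y − 4| < δ.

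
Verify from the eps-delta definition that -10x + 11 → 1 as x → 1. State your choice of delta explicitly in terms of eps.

Let eps > 0 be given. We need delta > 0 so that 0 < |x − 1| < delta implies |(-10x + 11) − 1| < eps.
Since (-10x + 11) − 1 = -10(x − 1), we have |(-10x + 11) − 1| = 10|x − 1|.
So 10|x − 1| < eps exactly when |x − 1| < eps/10.
Take delta = eps/10. If 0 < |x − 1| < delta then |(-10x + 11) − 1| = 10|x − 1| < 10·(eps/10) = eps.

delta = eps/10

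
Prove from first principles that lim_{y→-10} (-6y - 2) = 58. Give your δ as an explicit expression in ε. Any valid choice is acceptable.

δ = ε/6

Let ε > 0 be given. We need δ > 0 so that 0 < |y + 10| < δ implies |(-6y - 2) − 58| < ε.
|(-6y - 2) − 58| = |-6y - 60| = 6|y + 10|.
So 6|y + 10| < ε exactly when |y + 10| < ε/6.
Take δ = ε/6. If 0 < |y + 10| < δ then |(-6y - 2) − 58| = 6|y + 10| < 6·(ε/6) = ε.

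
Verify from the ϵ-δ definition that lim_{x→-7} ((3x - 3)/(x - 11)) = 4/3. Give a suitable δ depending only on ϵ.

δ = min(9, (27/5)ϵ)

Let ϵ > 0 be given. We want δ > 0 with 0 < |x + 7| < δ ⇒ |(3x - 3)/(x - 11) − (4/3)| < ϵ.
Combining over a common denominator, (3x - 3)/(x - 11) − (4/3) = [(3x - 3)·(-18) − (-24)·(x - 11)] / [(-18)·(x - 11)] = -30(x + 7) / ((-18)(x - 11)).
So |(3x - 3)/(x - 11) − (4/3)| = 30|x + 7| / (18·|x − 11|).
Require δ ≤ 9, so |x − 11| ≥ |-18| − |x + 7| > 18 − 9 = 9.
Hence |(3x - 3)/(x - 11) − (4/3)| < 30|x + 7|/(18·9) = (5/27)|x + 7|, which is < ϵ once |x + 7| < (27/5)ϵ.
Take δ = min(9, (27/5)ϵ). Then 0 < |x + 7| < δ forces both bounds, so |(3x - 3)/(x - 11) − (4/3)| < ϵ.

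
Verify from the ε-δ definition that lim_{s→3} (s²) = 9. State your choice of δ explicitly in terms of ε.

δ = min(1, ε/7)

Let ε > 0 be given. We seek δ > 0 with 0 < |s − 3| < δ ⇒ |s² − 9| < ε.
Factor: s² − 9 = (s − 3)(s + 3), so |s² − 9| = |s − 3|·|s + 3|.
Restrict δ ≤ 1. Then |s − 3| < 1 gives |s| < 4, so by the triangle inequality |s + 3| ≤ 4 + 3 = 7.
Hence |s² − 9| ≤ 7|s − 3|, which is < ε once |s − 3| < ε/7.
Take δ = min(1, ε/7). If 0 < |s − 3| < δ then both bounds hold and |s² − 9| ≤ 7|s − 3| < 7·(ε/7) = ε.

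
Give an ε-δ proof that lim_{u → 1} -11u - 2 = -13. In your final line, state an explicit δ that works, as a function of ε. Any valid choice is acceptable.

Let ε > 0. We need δ > 0 so that 0 < |u − 1| < δ implies |(-11u - 2) + 13| < ε.
Since (-11u - 2) + 13 = -11(u − 1), we have |(-11u - 2) + 13| = 11|u − 1|.
Thus it suffices that |u − 1| < ε/11.
Take δ = ε/11. If 0 < |u − 1| < δ then |(-11u - 2) + 13| = 11|u − 1| < 11·(ε/11) = ε.

δ = ε/11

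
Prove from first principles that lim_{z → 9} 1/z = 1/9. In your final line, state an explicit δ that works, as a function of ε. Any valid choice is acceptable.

δ = min(9/2, (81/2)ε)

Let ε > 0 be given. We seek δ > 0 such that 0 < |z − 9| < δ implies |1/z − (1/9)| < ε.
|1/z − (1/9)| = |9 − z|/(9·|z|) = |z − 9|/(9|z|).
Restrict δ ≤ 9/2. Then |z − 9| < 9/2 gives |z| > 9/2, so 9|z| > 81/2.
Then |1/z − (1/9)| < |z − 9|/(81/2), which is < ε when |z − 9| < (81/2)ε.
Take δ = min(9/2, (81/2)ε). Then 0 < |z − 9| < δ gives both |z − 9| < 9/2 and |z − 9| < (81/2)ε, so |1/z − (1/9)| < ε.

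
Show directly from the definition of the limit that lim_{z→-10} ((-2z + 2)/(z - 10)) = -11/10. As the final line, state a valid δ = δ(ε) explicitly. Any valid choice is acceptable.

δ = min(10, (100/9)ε)

Let ε > 0 be given. We want δ > 0 with 0 < |z + 10| < δ ⇒ |(-2z + 2)/(z - 10) + 11/10| < ε.
Combining over a common denominator, (-2z + 2)/(z - 10) + 11/10 = [(-2z + 2)·(-20) − 22·(z - 10)] / [(-20)·(z - 10)] = 18(z + 10) / ((-20)(z - 10)).
So |(-2z + 2)/(z - 10) + 11/10| = 18|z + 10| / (20·|z − 10|).
Require δ ≤ 10, so |z − 10| ≥ |-20| − |z + 10| > 20 − 10 = 10.
Hence |(-2z + 2)/(z - 10) + 11/10| < 18|z + 10|/(20·10) = (9/100)|z + 10|, which is < ε once |z + 10| < (100/9)ε.
Take δ = min(10, (100/9)ε). Then 0 < |z + 10| < δ forces both bounds, so |(-2z + 2)/(z - 10) + 11/10| < ε.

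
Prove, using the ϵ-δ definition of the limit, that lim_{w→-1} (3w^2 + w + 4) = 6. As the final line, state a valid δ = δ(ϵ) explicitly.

Let ϵ > 0. We want δ > 0 such that 0 < |w + 1| < δ implies |(3w^2 + w + 4) − 6| < ϵ.
(3w^2 + w + 4) − 6 = 3w^2 + w - 2 = (w + 1)(3w - 2).
So |(3w^2 + w + 4) − 6| = |w + 1|·|3w - 2|.
Require δ ≤ 1. Then |w + 1| < 1 gives |w| < 2, and by the triangle inequality |3w - 2| ≤ 3·2 + 2 = 8.
Hence |(3w^2 + w + 4) − 6| ≤ 8|w + 1| < ϵ provided |w + 1| < ϵ/8.
Take δ = min(1, ϵ/8). Then 0 < |w + 1| < δ gives both |w + 1| < 1 and |w + 1| < ϵ/8, so |(3w^2 + w + 4) − 6| < ϵ.

δ = min(1, ϵ/8)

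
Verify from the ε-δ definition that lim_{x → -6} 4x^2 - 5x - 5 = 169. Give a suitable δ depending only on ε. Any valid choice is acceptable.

Suppose ε > 0. We want δ > 0 such that 0 < |x + 6| < δ implies |(4x^2 - 5x - 5) − 169| < ε.
(4x^2 - 5x - 5) − 169 = 4x^2 - 5x - 174 = (x + 6)(4x - 29).
So |(4x^2 - 5x - 5) − 169| = |x + 6|·|4x - 29|.
Require δ ≤ 1. Then |x + 6| < 1 gives |x| < 7, and by the triangle inequality |4x - 29| ≤ 4·7 + 29 = 57.
Hence |(4x^2 - 5x - 5) − 169| ≤ 57|x + 6| < ε provided |x + 6| < ε/57.
Take δ = min(1, ε/57). Then 0 < |x + 6| < δ gives both |x + 6| < 1 and |x + 6| < ε/57, so |(4x^2 - 5x - 5) − 169| < ε.

δ = min(1, ε/57)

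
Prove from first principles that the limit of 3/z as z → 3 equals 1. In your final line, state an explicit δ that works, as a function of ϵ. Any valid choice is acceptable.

Let ϵ > 0 be given. We seek δ > 0 such that 0 < |z − 3| < δ implies |3/z − 1| < ϵ.
|3/z − 1| = 3·|3 − z|/(3·|z|) = 3|z − 3|/(3|z|).
Restrict δ ≤ 3/2. Then |z − 3| < 3/2 gives |z| > 3/2, so 3|z| > 9/2.
Then |3/z − 1| < 3|z − 3|/(9/2), which is < ϵ when |z − 3| < (3/2)ϵ.
Take δ = min(3/2, (3/2)ϵ). Then 0 < |z − 3| < δ gives both |z − 3| < 3/2 and |z − 3| < (3/2)ϵ, so |3/z − 1| < ϵ.

δ = min(3/2, (3/2)ϵ)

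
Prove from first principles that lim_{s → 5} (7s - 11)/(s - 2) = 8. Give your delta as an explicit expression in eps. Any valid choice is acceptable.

delta = min(3/2, (3/2)eps)

Let eps > 0 be given. We want delta > 0 with 0 < |s − 5| < delta ⇒ |(7s - 11)/(s - 2) − 8| < eps.
Combining over a common denominator, (7s - 11)/(s - 2) − 8 = [(7s - 11)·3 − 24·(s - 2)] / [3·(s - 2)] = -3(s − 5) / (3(s - 2)).
So |(7s - 11)/(s - 2) − 8| = 3|s − 5| / (3·|s − 2|).
Restrict delta ≤ 3/2. Then |s − 5| < 3/2 gives |s − 2| = |(s − 5) + 3| ≥ 3 − 3/2 = 3/2.
Hence |(7s - 11)/(s - 2) − 8| < 3|s − 5|/(3·(3/2)) = (2/3)|s − 5|, which is < eps once |s − 5| < (3/2)eps.
Take delta = min(3/2, (3/2)eps). Then 0 < |s − 5| < delta forces both bounds, so |(7s - 11)/(s - 2) − 8| < eps.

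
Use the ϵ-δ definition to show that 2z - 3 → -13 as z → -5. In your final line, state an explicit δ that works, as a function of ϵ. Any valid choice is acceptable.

Let ϵ > 0 be given. We need δ > 0 so that 0 < |z + 5| < δ implies |(2z - 3) + 13| < ϵ.
Since (2z - 3) + 13 = 2(z + 5), we have |(2z - 3) + 13| = 2|z + 5|.
Thus it suffices that |z + 5| < ϵ/2.
Take δ = ϵ/2. If 0 < |z + 5| < δ then |(2z - 3) + 13| = 2|z + 5| < 2·(ϵ/2) = ϵ.

δ = ϵ/2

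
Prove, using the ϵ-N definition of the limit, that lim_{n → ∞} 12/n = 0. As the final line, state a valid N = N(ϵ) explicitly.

N = 12/ϵ

Let ϵ > 0. For n ≥ 1, |12/n − 0| = 12/(n) ≤ 12/n.
We need 12/n < ϵ, i.e. n > 12/ϵ.
Take N = 12/ϵ. If n > N then |12/n| ≤ 12/n < ϵ.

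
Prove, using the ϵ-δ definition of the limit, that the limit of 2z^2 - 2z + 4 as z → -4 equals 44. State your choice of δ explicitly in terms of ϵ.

Suppose ϵ > 0. We want δ > 0 such that 0 < |z + 4| < δ implies |(2z^2 - 2z + 4) − 44| < ϵ.
(2z^2 - 2z + 4) − 44 = 2z^2 - 2z - 40 = (z + 4)(2z - 10).
So |(2z^2 - 2z + 4) − 44| = |z + 4|·|2z - 10|.
Assume first that |z + 4| < 1, so |z| < 5. Then |2z - 10| ≤ 2·5 + 10 = 20.
Hence |(2z^2 - 2z + 4) − 44| ≤ 20|z + 4| < ϵ provided |z + 4| < ϵ/20.
Take δ = min(1, ϵ/20). Then 0 < |z + 4| < δ gives both |z + 4| < 1 and |z + 4| < ϵ/20, so |(2z^2 - 2z + 4) − 44| < ϵ.

δ = min(1, ϵ/20)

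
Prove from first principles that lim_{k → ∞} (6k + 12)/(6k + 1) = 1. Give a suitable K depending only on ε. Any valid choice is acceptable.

Suppose ε > 0. For k ≥ 1, |(6k + 12)/(6k + 1) − 1| = |66|/(6(6k + 1)) = 66/(6(6k + 1)).
Since 6k + 1 ≥ 6k for k ≥ 1, this is ≤ 66/(6·6k) = (11/6)/k.
So |(6k + 12)/(6k + 1) − 1| < ε whenever k > (11/6)/ε.
Take K = (11/6)/ε. If k > K then |(6k + 12)/(6k + 1) − 1| ≤ (11/6)/k < ε.

K = (11/6)/ε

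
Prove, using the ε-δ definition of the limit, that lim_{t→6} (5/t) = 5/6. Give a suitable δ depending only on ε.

Let ε > 0. We seek δ > 0 such that 0 < |t − 6| < δ implies |5/t − (5/6)| < ε.
|5/t − (5/6)| = 5·|6 − t|/(6·|t|) = 5|t − 6|/(6|t|).
Restrict δ ≤ 3. Then |t − 6| < 3 gives |t| > 3, so 6|t| > 18.
Then |5/t − (5/6)| < 5|t − 6|/18, which is < ε when |t − 6| < (18/5)ε.
Take δ = min(3, (18/5)ε). Then 0 < |t − 6| < δ gives both |t − 6| < 3 and |t − 6| < (18/5)ε, so |5/t − (5/6)| < ε.

δ = min(3, (18/5)ε)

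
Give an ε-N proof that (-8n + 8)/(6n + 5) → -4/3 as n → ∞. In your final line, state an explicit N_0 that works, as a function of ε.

N_0 = (22/9)/ε

Fix ε > 0. For n ≥ 1, |(-8n + 8)/(6n + 5) + 4/3| = |88|/(6(6n + 5)) = 88/(6(6n + 5)).
Since 6n + 5 ≥ 6n for n ≥ 1, this is ≤ 88/(6·6n) = (22/9)/n.
So |(-8n + 8)/(6n + 5) + 4/3| < ε whenever n > (22/9)/ε.
Take N_0 = (22/9)/ε. If n > N_0 then |(-8n + 8)/(6n + 5) + 4/3| ≤ (22/9)/n < ε.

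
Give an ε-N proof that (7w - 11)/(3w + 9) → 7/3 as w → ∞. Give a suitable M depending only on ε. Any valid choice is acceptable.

M = (32/3)/ε

Suppose ε > 0. We seek M > 0 such that w > M implies |(7w - 11)/(3w + 9) − (7/3)| < ε.
(7w - 11)/(3w + 9) − (7/3) = (3(7w - 11) − 7(3w + 9)) / (3(3w + 9)) = -96/(3(3w + 9)).
For w > 0 we have 3w + 9 > 3w, so |(7w - 11)/(3w + 9) − (7/3)| = 96/(3(3w + 9)) < 96/(3·3w) = (32/3)/w.
Thus |(7w - 11)/(3w + 9) − (7/3)| < ε whenever w > (32/3)/ε.
Take M = (32/3)/ε. If w > M then |(7w - 11)/(3w + 9) − (7/3)| < (32/3)/w < ε.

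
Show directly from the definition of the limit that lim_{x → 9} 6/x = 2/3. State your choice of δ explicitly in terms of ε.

Fix ε > 0. We seek δ > 0 such that 0 < |x − 9| < δ implies |6/x − (2/3)| < ε.
|6/x − (2/3)| = 6·|9 − x|/(9·|x|) = 6|x − 9|/(9|x|).
Restrict δ ≤ 9/2. Then |x − 9| < 9/2 gives |x| > 9/2, so 9|x| > 81/2.
Then |6/x − (2/3)| < 6|x − 9|/(81/2), which is < ε when |x − 9| < (27/4)ε.
Take δ = min(9/2, (27/4)ε). Then 0 < |x − 9| < δ gives both |x − 9| < 9/2 and |x − 9| < (27/4)ε, so |6/x − (2/3)| < ε.

δ = min(9/2, (27/4)ε)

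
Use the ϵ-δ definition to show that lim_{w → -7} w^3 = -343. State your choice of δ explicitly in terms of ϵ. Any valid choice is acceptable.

δ = min(2, ϵ/193)

Suppose ϵ > 0. We seek δ > 0 with 0 < |w + 7| < δ ⇒ |w^3 + 343| < ϵ.
Factor: w^3 + 343 = (w + 7)(w^2 - 7w + 49), so |w^3 + 343| = |w + 7|·|w^2 - 7w + 49|.
Restrict δ ≤ 2. Then |w + 7| < 2 gives |w| < 9, so by the triangle inequality |w^2 - 7w + 49| ≤ 9^2 + 7·9 + 49 = 193.
Hence |w^3 + 343| ≤ 193|w + 7|, which is < ϵ once |w + 7| < ϵ/193.
Take δ = min(2, ϵ/193). If 0 < |w + 7| < δ then both bounds hold and |w^3 + 343| ≤ 193|w + 7| < 193·(ϵ/193) = ϵ.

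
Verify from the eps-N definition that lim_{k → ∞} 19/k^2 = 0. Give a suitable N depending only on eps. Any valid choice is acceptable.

N = (19/eps)^{1/2}

Let eps > 0. For k ≥ 1, |19/k^2 − 0| = 19/k^2.
19/k^2 < eps ⇔ k^2 > 19/eps ⇔ k > (19/eps)^{1/2}.
Take N = (19/eps)^{1/2}. Then k > N implies 19/k^2 < eps.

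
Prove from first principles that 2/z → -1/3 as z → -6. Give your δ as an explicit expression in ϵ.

Suppose ϵ > 0. We seek δ > 0 such that 0 < |z + 6| < δ implies |2/z + 1/3| < ϵ.
|2/z + 1/3| = 2·|-6 − z|/(6·|z|) = 2|z + 6|/(6|z|).
Require δ ≤ 3 so that |z| > 6 − 3 = 3, hence 6|z| > 18.
Then |2/z + 1/3| < 2|z + 6|/18, which is < ϵ when |z + 6| < 9ϵ.
Take δ = min(3, 9ϵ). Then 0 < |z + 6| < δ gives both |z + 6| < 3 and |z + 6| < 9ϵ, so |2/z + 1/3| < ϵ.

δ = min(3, 9ϵ)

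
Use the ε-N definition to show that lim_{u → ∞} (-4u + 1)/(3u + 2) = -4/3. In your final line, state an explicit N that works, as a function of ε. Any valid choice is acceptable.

N = (11/9)/ε

Let ε > 0. We seek N > 0 such that u > N implies |(-4u + 1)/(3u + 2) + 4/3| < ε.
(-4u + 1)/(3u + 2) + 4/3 = (3(-4u + 1) − (-4)(3u + 2)) / (3(3u + 2)) = 11/(3(3u + 2)).
For u > 0 we have 3u + 2 > 3u, so |(-4u + 1)/(3u + 2) + 4/3| = 11/(3(3u + 2)) < 11/(3·3u) = (11/9)/u.
Thus |(-4u + 1)/(3u + 2) + 4/3| < ε whenever u > (11/9)/ε.
Take N = (11/9)/ε. If u > N then |(-4u + 1)/(3u + 2) + 4/3| < (11/9)/u < ε.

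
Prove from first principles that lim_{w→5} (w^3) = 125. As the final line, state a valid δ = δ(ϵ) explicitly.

Suppose ϵ > 0. We seek δ > 0 with 0 < |w − 5| < δ ⇒ |w^3 − 125| < ϵ.
Factor: w^3 − 125 = (w − 5)(w^2 + 5w + 25), so |w^3 − 125| = |w − 5|·|w^2 + 5w + 25|.
Impose δ ≤ 1 so that |w| < 6; then |w^2 + 5w + 25| ≤ 91.
Hence |w^3 − 125| ≤ 91|w − 5|, which is < ϵ once |w − 5| < ϵ/91.
Take δ = min(1, ϵ/91). If 0 < |w − 5| < δ then both bounds hold and |w^3 − 125| ≤ 91|w − 5| < 91·(ϵ/91) = ϵ.

δ = min(1, ϵ/91)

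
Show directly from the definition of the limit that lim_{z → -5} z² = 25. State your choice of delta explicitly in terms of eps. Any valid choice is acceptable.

Let eps > 0 be given. We seek delta > 0 with 0 < |z + 5| < delta ⇒ |z² − 25| < eps.
Factor: z² − 25 = (z + 5)(z - 5), so |z² − 25| = |z + 5|·|z - 5|.
Impose delta ≤ 2 so that |z| < 7; then |z - 5| ≤ 12.
Hence |z² − 25| ≤ 12|z + 5|, which is < eps once |z + 5| < eps/12.
Take delta = min(2, eps/12). If 0 < |z + 5| < delta then both bounds hold and |z² − 25| ≤ 12|z + 5| < 12·(eps/12) = eps.

delta = min(2, eps/12)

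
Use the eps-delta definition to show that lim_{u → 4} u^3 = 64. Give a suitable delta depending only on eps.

delta = min(2, eps/76)

Let eps > 0 be given. We seek delta > 0 with 0 < |u − 4| < delta ⇒ |u^3 − 64| < eps.
Factor: u^3 − 64 = (u − 4)(u^2 + 4u + 16), so |u^3 − 64| = |u − 4|·|u^2 + 4u + 16|.
Impose delta ≤ 2 so that |u| < 6; then |u^2 + 4u + 16| ≤ 76.
Hence |u^3 − 64| ≤ 76|u − 4|, which is < eps once |u − 4| < eps/76.
Take delta = min(2, eps/76). If 0 < |u − 4| < delta then both bounds hold and |u^3 − 64| ≤ 76|u − 4| < 76·(eps/76) = eps.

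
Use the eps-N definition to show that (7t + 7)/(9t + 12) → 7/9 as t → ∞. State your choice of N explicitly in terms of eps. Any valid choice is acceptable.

Let eps > 0 be given. We seek N > 0 such that t > N implies |(7t + 7)/(9t + 12) − (7/9)| < eps.
(7t + 7)/(9t + 12) − (7/9) = (9(7t + 7) − 7(9t + 12)) / (9(9t + 12)) = -21/(9(9t + 12)).
For t > 0 we have 9t + 12 > 9t, so |(7t + 7)/(9t + 12) − (7/9)| = 21/(9(9t + 12)) < 21/(9·9t) = (7/27)/t.
Thus |(7t + 7)/(9t + 12) − (7/9)| < eps whenever t > (7/27)/eps.
Take N = (7/27)/eps. If t > N then |(7t + 7)/(9t + 12) − (7/9)| < (7/27)/t < eps.

N = (7/27)/eps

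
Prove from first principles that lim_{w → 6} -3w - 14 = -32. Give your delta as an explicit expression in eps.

delta = eps/3

Let eps > 0. We need delta > 0 so that 0 < |w − 6| < delta implies |(-3w - 14) + 32| < eps.
|(-3w - 14) + 32| = |-3w + 18| = 3|w − 6|.
Thus it suffices that |w − 6| < eps/3.
Choosing delta = eps/3 gives |(-3w - 14) + 32| = 3|w − 6| < eps whenever |w − 6| < delta.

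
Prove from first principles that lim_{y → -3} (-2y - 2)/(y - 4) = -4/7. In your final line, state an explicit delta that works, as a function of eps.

Suppose eps > 0. We want delta > 0 with 0 < |y + 3| < delta ⇒ |(-2y - 2)/(y - 4) + 4/7| < eps.
Combining over a common denominator, (-2y - 2)/(y - 4) + 4/7 = [(-2y - 2)·(-7) − 4·(y - 4)] / [(-7)·(y - 4)] = 10(y + 3) / ((-7)(y - 4)).
So |(-2y - 2)/(y - 4) + 4/7| = 10|y + 3| / (7·|y − 4|).
Restrict delta ≤ 7/2. Then |y + 3| < 7/2 gives |y − 4| = |(y + 3) + (-7)| ≥ 7 − 7/2 = 7/2.
Hence |(-2y - 2)/(y - 4) + 4/7| < 10|y + 3|/(7·(7/2)) = (20/49)|y + 3|, which is < eps once |y + 3| < (49/20)eps.
Take delta = min(7/2, (49/20)eps). Then 0 < |y + 3| < delta forces both bounds, so |(-2y - 2)/(y - 4) + 4/7| < eps.

delta = min(7/2, (49/20)eps)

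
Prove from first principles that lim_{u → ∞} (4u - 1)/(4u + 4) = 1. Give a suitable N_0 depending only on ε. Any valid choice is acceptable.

N_0 = (5/4)/ε

Let ε > 0. We seek N_0 > 0 such that u > N_0 implies |(4u - 1)/(4u + 4) − 1| < ε.
(4u - 1)/(4u + 4) − 1 = (4(4u - 1) − 4(4u + 4)) / (4(4u + 4)) = -20/(4(4u + 4)).
For u > 0 we have 4u + 4 > 4u, so |(4u - 1)/(4u + 4) − 1| = 20/(4(4u + 4)) < 20/(4·4u) = (5/4)/u.
Thus |(4u - 1)/(4u + 4) − 1| < ε whenever u > (5/4)/ε.
Take N_0 = (5/4)/ε. If u > N_0 then |(4u - 1)/(4u + 4) − 1| < (5/4)/u < ε.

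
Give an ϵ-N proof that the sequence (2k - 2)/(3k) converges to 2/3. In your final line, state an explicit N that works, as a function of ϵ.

N = (2/3)/ϵ

Let ϵ > 0. For k ≥ 1, |(2k - 2)/(3k) − (2/3)| = |-6|/(3(3k)) = 6/(3(3k)).
Since 3k ≥ 3k for k ≥ 1, this is ≤ 6/(3·3k) = (2/3)/k.
So |(2k - 2)/(3k) − (2/3)| < ϵ whenever k > (2/3)/ϵ.
Take N = (2/3)/ϵ. If k > N then |(2k - 2)/(3k) − (2/3)| ≤ (2/3)/k < ϵ.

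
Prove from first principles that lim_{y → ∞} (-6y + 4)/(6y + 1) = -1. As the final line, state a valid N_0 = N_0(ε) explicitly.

Let ε > 0 be given. We seek N_0 > 0 such that y > N_0 implies |(-6y + 4)/(6y + 1) + 1| < ε.
(-6y + 4)/(6y + 1) + 1 = (6(-6y + 4) − (-6)(6y + 1)) / (6(6y + 1)) = 30/(6(6y + 1)).
For y > 0 we have 6y + 1 > 6y, so |(-6y + 4)/(6y + 1) + 1| = 30/(6(6y + 1)) < 30/(6·6y) = (5/6)/y.
Thus |(-6y + 4)/(6y + 1) + 1| < ε whenever y > (5/6)/ε.
Take N_0 = (5/6)/ε. If y > N_0 then |(-6y + 4)/(6y + 1) + 1| < (5/6)/y < ε.

N_0 = (5/6)/ε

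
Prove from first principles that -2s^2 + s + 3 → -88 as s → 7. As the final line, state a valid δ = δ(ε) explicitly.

δ = min(2, ε/31)

Suppose ε > 0. We want δ > 0 such that 0 < |s − 7| < δ implies |(-2s^2 + s + 3) + 88| < ε.
(-2s^2 + s + 3) + 88 = -2s^2 + s + 91 = (s − 7)(-2s - 13).
So |(-2s^2 + s + 3) + 88| = |s − 7|·|-2s - 13|.
Require δ ≤ 2. Then |s − 7| < 2 gives |s| < 9, and by the triangle inequality |-2s - 13| ≤ 2·9 + 13 = 31.
Hence |(-2s^2 + s + 3) + 88| ≤ 31|s − 7| < ε provided |s − 7| < ε/31.
Choosing δ = min(2, ε/31) ensures both conditions, hence |(-2s^2 + s + 3) + 88| < ε.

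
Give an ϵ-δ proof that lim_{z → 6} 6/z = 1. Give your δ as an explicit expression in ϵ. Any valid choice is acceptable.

δ = min(3, 3ϵ)

Let ϵ > 0 be given. We seek δ > 0 such that 0 < |z − 6| < δ implies |6/z − 1| < ϵ.
|6/z − 1| = 6·|6 − z|/(6·|z|) = 6|z − 6|/(6|z|).
Restrict δ ≤ 3. Then |z − 6| < 3 gives |z| > 3, so 6|z| > 18.
Then |6/z − 1| < 6|z − 6|/18, which is < ϵ when |z − 6| < 3ϵ.
Take δ = min(3, 3ϵ). Then 0 < |z − 6| < δ gives both |z − 6| < 3 and |z − 6| < 3ϵ, so |6/z − 1| < ϵ.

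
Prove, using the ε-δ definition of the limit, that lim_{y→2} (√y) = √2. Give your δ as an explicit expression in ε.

δ = min(2, √2·ε)

Fix ε > 0. We want δ > 0 such that 0 < |y − 2| < δ implies |√y − √2| < ε.
Multiplying by the conjugate, |√y − √2| = |y − 2|/(√y + √2).
Restrict δ ≤ 2 so that |y − 2| < 2 forces y > 0, and then √y + √2 > √2.
Hence |√y − √2| < |y − 2|/√2, which is < ε once |y − 2| < √2·ε.
Take δ = min(2, √2·ε). If 0 < |y − 2| < δ then y > 0 and |√y − √2| < |y − 2|/√2 < ε.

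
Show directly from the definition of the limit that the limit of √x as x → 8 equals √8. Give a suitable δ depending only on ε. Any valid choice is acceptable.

Fix ε > 0. We want δ > 0 such that 0 < |x − 8| < δ implies |√x − √8| < ε.
Multiplying by the conjugate, |√x − √8| = |x − 8|/(√x + √8).
Restrict δ ≤ 8 so that |x − 8| < 8 forces x > 0, and then √x + √8 > √8.
Hence |√x − √8| < |x − 8|/√8, which is < ε once |x − 8| < √8·ε.
Take δ = min(8, √8·ε). If 0 < |x − 8| < δ then x > 0 and |√x − √8| < |x − 8|/√8 < ε.

δ = min(8, √8·ε)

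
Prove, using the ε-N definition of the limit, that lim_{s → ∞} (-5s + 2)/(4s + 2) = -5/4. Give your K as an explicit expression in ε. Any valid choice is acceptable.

K = (9/8)/ε

Let ε > 0. We seek K > 0 such that s > K implies |(-5s + 2)/(4s + 2) + 5/4| < ε.
(-5s + 2)/(4s + 2) + 5/4 = (4(-5s + 2) − (-5)(4s + 2)) / (4(4s + 2)) = 18/(4(4s + 2)).
For s > 0 we have 4s + 2 > 4s, so |(-5s + 2)/(4s + 2) + 5/4| = 18/(4(4s + 2)) < 18/(4·4s) = (9/8)/s.
Thus |(-5s + 2)/(4s + 2) + 5/4| < ε whenever s > (9/8)/ε.
Take K = (9/8)/ε. If s > K then |(-5s + 2)/(4s + 2) + 5/4| < (9/8)/s < ε.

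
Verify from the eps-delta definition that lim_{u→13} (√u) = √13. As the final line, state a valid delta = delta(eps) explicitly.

Suppose eps > 0. We want delta > 0 such that 0 < |u − 13| < delta implies |√u − √13| < eps.
Rationalise: √u − √13 = (u − 13)/(√u + √13), so |√u − √13| = |u − 13|/(√u + √13).
Restrict delta ≤ 13 so that |u − 13| < 13 forces u > 0, and then √u + √13 > √13.
Hence |√u − √13| < |u − 13|/√13, which is < eps once |u − 13| < √13·eps.
Take delta = min(13, √13·eps). If 0 < |u − 13| < delta then u > 0 and |√u − √13| < |u − 13|/√13 < eps.

delta = min(13, √13·eps)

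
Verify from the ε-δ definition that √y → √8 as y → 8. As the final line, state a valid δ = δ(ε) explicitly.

δ = min(8, √8·ε)

Let ε > 0. We want δ > 0 such that 0 < |y − 8| < δ implies |√y − √8| < ε.
Rationalise: √y − √8 = (y − 8)/(√y + √8), so |√y − √8| = |y − 8|/(√y + √8).
Restrict δ ≤ 8 so that |y − 8| < 8 forces y > 0, and then √y + √8 > √8.
Hence |√y − √8| < |y − 8|/√8, which is < ε once |y − 8| < √8·ε.
Take δ = min(8, √8·ε). If 0 < |y − 8| < δ then y > 0 and |√y − √8| < |y − 8|/√8 < ε.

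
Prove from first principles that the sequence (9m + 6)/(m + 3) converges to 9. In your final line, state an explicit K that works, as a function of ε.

K = 21/ε

Let ε > 0 be given. For m ≥ 1, |(9m + 6)/(m + 3) − 9| = |-21|/((m + 3)) = 21/((m + 3)).
Since m + 3 ≥ m for m ≥ 1, this is ≤ 21/(m) = 21/m.
So |(9m + 6)/(m + 3) − 9| < ε whenever m > 21/ε.
Take K = 21/ε. If m > K then |(9m + 6)/(m + 3) − 9| ≤ 21/m < ε.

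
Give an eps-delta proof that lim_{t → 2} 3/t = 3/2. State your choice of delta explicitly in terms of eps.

delta = min(1, (2/3)eps)

Fix eps > 0. We seek delta > 0 such that 0 < |t − 2| < delta implies |3/t − (3/2)| < eps.
|3/t − (3/2)| = 3·|2 − t|/(2·|t|) = 3|t − 2|/(2|t|).
Require delta ≤ 1 so that |t| > 2 − 1 = 1, hence 2|t| > 2.
Then |3/t − (3/2)| < 3|t − 2|/2, which is < eps when |t − 2| < (2/3)eps.
Take delta = min(1, (2/3)eps). Then 0 < |t − 2| < delta gives both |t − 2| < 1 and |t − 2| < (2/3)eps, so |3/t − (3/2)| < eps.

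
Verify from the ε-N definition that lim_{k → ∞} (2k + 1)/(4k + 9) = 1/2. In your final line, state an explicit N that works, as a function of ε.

Suppose ε > 0. For k ≥ 1, |(2k + 1)/(4k + 9) − (1/2)| = |-14|/(4(4k + 9)) = 14/(4(4k + 9)).
Since 4k + 9 ≥ 4k for k ≥ 1, this is ≤ 14/(4·4k) = (7/8)/k.
So |(2k + 1)/(4k + 9) − (1/2)| < ε whenever k > (7/8)/ε.
Take N = (7/8)/ε. If k > N then |(2k + 1)/(4k + 9) − (1/2)| ≤ (7/8)/k < ε.

N = (7/8)/ε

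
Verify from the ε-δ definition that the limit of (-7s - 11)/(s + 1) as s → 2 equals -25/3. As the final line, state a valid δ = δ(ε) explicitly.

δ = min(3/2, (9/8)ε)

Fix ε > 0. We want δ > 0 with 0 < |s − 2| < δ ⇒ |(-7s - 11)/(s + 1) + 25/3| < ε.
Combining over a common denominator, (-7s - 11)/(s + 1) + 25/3 = [(-7s - 11)·3 − (-25)·(s + 1)] / [3·(s + 1)] = 4(s − 2) / (3(s + 1)).
So |(-7s - 11)/(s + 1) + 25/3| = 4|s − 2| / (3·|s + 1|).
Require δ ≤ 3/2, so |s + 1| ≥ |3| − |s − 2| > 3 − 3/2 = 3/2.
Hence |(-7s - 11)/(s + 1) + 25/3| < 4|s − 2|/(3·(3/2)) = (8/9)|s − 2|, which is < ε once |s − 2| < (9/8)ε.
Take δ = min(3/2, (9/8)ε). Then 0 < |s − 2| < δ forces both bounds, so |(-7s - 11)/(s + 1) + 25/3| < ε.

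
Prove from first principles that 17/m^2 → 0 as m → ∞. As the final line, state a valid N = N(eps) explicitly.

N = (17/eps)^{1/2}

Suppose eps > 0. For m ≥ 1, |17/m^2 − 0| = 17/m^2.
17/m^2 < eps ⇔ m^2 > 17/eps ⇔ m > (17/eps)^{1/2}.
Take N = (17/eps)^{1/2}. Then m > N implies 17/m^2 < eps.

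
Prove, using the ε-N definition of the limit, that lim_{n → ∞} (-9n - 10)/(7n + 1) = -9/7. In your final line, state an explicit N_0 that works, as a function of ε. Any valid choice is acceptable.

Let ε > 0 be given. For n ≥ 1, |(-9n - 10)/(7n + 1) + 9/7| = |-61|/(7(7n + 1)) = 61/(7(7n + 1)).
Since 7n + 1 ≥ 7n for n ≥ 1, this is ≤ 61/(7·7n) = (61/49)/n.
So |(-9n - 10)/(7n + 1) + 9/7| < ε whenever n > (61/49)/ε.
Take N_0 = (61/49)/ε. If n > N_0 then |(-9n - 10)/(7n + 1) + 9/7| ≤ (61/49)/n < ε.

N_0 = (61/49)/ε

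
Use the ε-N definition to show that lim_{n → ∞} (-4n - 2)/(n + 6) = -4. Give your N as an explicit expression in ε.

Let ε > 0 be given. For n ≥ 1, |(-4n - 2)/(n + 6) + 4| = |22|/((n + 6)) = 22/((n + 6)).
Since n + 6 ≥ n for n ≥ 1, this is ≤ 22/(n) = 22/n.
So |(-4n - 2)/(n + 6) + 4| < ε whenever n > 22/ε.
Take N = 22/ε. If n > N then |(-4n - 2)/(n + 6) + 4| ≤ 22/n < ε.

N = 22/ε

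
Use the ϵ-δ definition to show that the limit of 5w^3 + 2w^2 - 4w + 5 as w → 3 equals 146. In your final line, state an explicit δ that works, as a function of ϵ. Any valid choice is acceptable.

Let ϵ > 0. We want δ > 0 such that 0 < |w − 3| < δ implies |(5w^3 + 2w^2 - 4w + 5) − 146| < ϵ.
(5w^3 + 2w^2 - 4w + 5) − 146 = 5w^3 + 2w^2 - 4w - 141 = (w − 3)(5w^2 + 17w + 47).
So |(5w^3 + 2w^2 - 4w + 5) − 146| = |w − 3|·|5w^2 + 17w + 47|.
Assume first that |w − 3| < 1, so |w| < 4. Then |5w^2 + 17w + 47| ≤ 5·4^2 + 17·4 + 47 = 195.
Hence |(5w^3 + 2w^2 - 4w + 5) − 146| ≤ 195|w − 3| < ϵ provided |w − 3| < ϵ/195.
Choosing δ = min(1, ϵ/195) ensures both conditions, hence |(5w^3 + 2w^2 - 4w + 5) − 146| < ϵ.

δ = min(1, ϵ/195)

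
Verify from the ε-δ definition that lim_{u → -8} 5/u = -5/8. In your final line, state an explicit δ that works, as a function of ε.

δ = min(4, (32/5)ε)

Let ε > 0. We seek δ > 0 such that 0 < |u + 8| < δ implies |5/u + 5/8| < ε.
|5/u + 5/8| = 5·|-8 − u|/(8·|u|) = 5|u + 8|/(8|u|).
Require δ ≤ 4 so that |u| > 8 − 4 = 4, hence 8|u| > 32.
Then |5/u + 5/8| < 5|u + 8|/32, which is < ε when |u + 8| < (32/5)ε.
Take δ = min(4, (32/5)ε). Then 0 < |u + 8| < δ gives both |u + 8| < 4 and |u + 8| < (32/5)ε, so |5/u + 5/8| < ε.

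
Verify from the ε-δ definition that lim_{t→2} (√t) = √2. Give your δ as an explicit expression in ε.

δ = min(2, √2·ε)

Let ε > 0. We want δ > 0 such that 0 < |t − 2| < δ implies |√t − √2| < ε.
Multiplying by the conjugate, |√t − √2| = |t − 2|/(√t + √2).
Restrict δ ≤ 2 so that |t − 2| < 2 forces t > 0, and then √t + √2 > √2.
Hence |√t − √2| < |t − 2|/√2, which is < ε once |t − 2| < √2·ε.
Take δ = min(2, √2·ε). If 0 < |t − 2| < δ then t > 0 and |√t − √2| < |t − 2|/√2 < ε.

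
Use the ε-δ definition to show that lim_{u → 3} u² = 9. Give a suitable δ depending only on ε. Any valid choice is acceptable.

δ = min(2, ε/8)

Fix ε > 0. We seek δ > 0 with 0 < |u − 3| < δ ⇒ |u² − 9| < ε.
Factor: u² − 9 = (u − 3)(u + 3), so |u² − 9| = |u − 3|·|u + 3|.
Restrict δ ≤ 2. Then |u − 3| < 2 gives |u| < 5, so by the triangle inequality |u + 3| ≤ 5 + 3 = 8.
Hence |u² − 9| ≤ 8|u − 3|, which is < ε once |u − 3| < ε/8.
Take δ = min(2, ε/8). If 0 < |u − 3| < δ then both bounds hold and |u² − 9| ≤ 8|u − 3| < 8·(ε/8) = ε.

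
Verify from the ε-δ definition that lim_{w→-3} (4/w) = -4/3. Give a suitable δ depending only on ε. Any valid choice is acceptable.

δ = min(3/2, (9/8)ε)

Suppose ε > 0. We seek δ > 0 such that 0 < |w + 3| < δ implies |4/w + 4/3| < ε.
|4/w + 4/3| = 4·|-3 − w|/(3·|w|) = 4|w + 3|/(3|w|).
Restrict δ ≤ 3/2. Then |w + 3| < 3/2 gives |w| > 3/2, so 3|w| > 9/2.
Then |4/w + 4/3| < 4|w + 3|/(9/2), which is < ε when |w + 3| < (9/8)ε.
Take δ = min(3/2, (9/8)ε). Then 0 < |w + 3| < δ gives both |w + 3| < 3/2 and |w + 3| < (9/8)ε, so |4/w + 4/3| < ε.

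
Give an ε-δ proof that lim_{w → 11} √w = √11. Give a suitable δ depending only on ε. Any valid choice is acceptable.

δ = min(11, √11·ε)

Fix ε > 0. We want δ > 0 such that 0 < |w − 11| < δ implies |√w − √11| < ε.
Rationalise: √w − √11 = (w − 11)/(√w + √11), so |√w − √11| = |w − 11|/(√w + √11).
Restrict δ ≤ 11 so that |w − 11| < 11 forces w > 0, and then √w + √11 > √11.
Hence |√w − √11| < |w − 11|/√11, which is < ε once |w − 11| < √11·ε.
Take δ = min(11, √11·ε). If 0 < |w − 11| < δ then w > 0 and |√w − √11| < |w − 11|/√11 < ε.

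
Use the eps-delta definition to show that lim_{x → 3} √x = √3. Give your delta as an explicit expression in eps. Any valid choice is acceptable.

Fix eps > 0. We want delta > 0 such that 0 < |x − 3| < delta implies |√x − √3| < eps.
Rationalise: √x − √3 = (x − 3)/(√x + √3), so |√x − √3| = |x − 3|/(√x + √3).
Restrict delta ≤ 3 so that |x − 3| < 3 forces x > 0, and then √x + √3 > √3.
Hence |√x − √3| < |x − 3|/√3, which is < eps once |x − 3| < √3·eps.
Take delta = min(3, √3·eps). If 0 < |x − 3| < delta then x > 0 and |√x − √3| < |x − 3|/√3 < eps.

delta = min(3, √3·eps)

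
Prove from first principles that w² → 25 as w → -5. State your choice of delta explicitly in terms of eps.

Fix eps > 0. We seek delta > 0 with 0 < |w + 5| < delta ⇒ |w² − 25| < eps.
Factor: w² − 25 = (w + 5)(w - 5), so |w² − 25| = |w + 5|·|w - 5|.
Restrict delta ≤ 1. Then |w + 5| < 1 gives |w| < 6, so by the triangle inequality |w - 5| ≤ 6 + 5 = 11.
Hence |w² − 25| ≤ 11|w + 5|, which is < eps once |w + 5| < eps/11.
Take delta = min(1, eps/11). If 0 < |w + 5| < delta then both bounds hold and |w² − 25| ≤ 11|w + 5| < 11·(eps/11) = eps.

delta = min(1, eps/11)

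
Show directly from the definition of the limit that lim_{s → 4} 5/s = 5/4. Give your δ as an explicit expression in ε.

δ = min(2, (8/5)ε)

Let ε > 0 be given. We seek δ > 0 such that 0 < |s − 4| < δ implies |5/s − (5/4)| < ε.
|5/s − (5/4)| = 5·|4 − s|/(4·|s|) = 5|s − 4|/(4|s|).
Require δ ≤ 2 so that |s| > 4 − 2 = 2, hence 4|s| > 8.
Then |5/s − (5/4)| < 5|s − 4|/8, which is < ε when |s − 4| < (8/5)ε.
Take δ = min(2, (8/5)ε). Then 0 < |s − 4| < δ gives both |s − 4| < 2 and |s − 4| < (8/5)ε, so |5/s − (5/4)| < ε.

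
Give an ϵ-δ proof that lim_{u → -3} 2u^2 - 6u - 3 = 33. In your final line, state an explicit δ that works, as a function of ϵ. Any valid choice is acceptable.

δ = min(1, ϵ/20)

Let ϵ > 0. We want δ > 0 such that 0 < |u + 3| < δ implies |(2u^2 - 6u - 3) − 33| < ϵ.
(2u^2 - 6u - 3) − 33 = 2u^2 - 6u - 36 = (u + 3)(2u - 12).
So |(2u^2 - 6u - 3) − 33| = |u + 3|·|2u - 12|.
Require δ ≤ 1. Then |u + 3| < 1 gives |u| < 4, and by the triangle inequality |2u - 12| ≤ 2·4 + 12 = 20.
Hence |(2u^2 - 6u - 3) − 33| ≤ 20|u + 3| < ϵ provided |u + 3| < ϵ/20.
Choosing δ = min(1, ϵ/20) ensures both conditions, hence |(2u^2 - 6u - 3) − 33| < ϵ.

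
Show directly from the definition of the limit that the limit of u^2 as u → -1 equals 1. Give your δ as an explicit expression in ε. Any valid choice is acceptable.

δ = min(2, ε/4)

Let ε > 0. We seek δ > 0 with 0 < |u + 1| < δ ⇒ |u^2 − 1| < ε.
Factor: u^2 − 1 = (u + 1)(u - 1), so |u^2 − 1| = |u + 1|·|u - 1|.
Restrict δ ≤ 2. Then |u + 1| < 2 gives |u| < 3, so by the triangle inequality |u - 1| ≤ 3 + 1 = 4.
Hence |u^2 − 1| ≤ 4|u + 1|, which is < ε once |u + 1| < ε/4.
Take δ = min(2, ε/4). If 0 < |u + 1| < δ then both bounds hold and |u^2 − 1| ≤ 4|u + 1| < 4·(ε/4) = ε.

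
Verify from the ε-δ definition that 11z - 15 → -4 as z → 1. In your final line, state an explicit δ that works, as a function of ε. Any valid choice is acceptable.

Let ε > 0 be given. We need δ > 0 so that 0 < |z − 1| < δ implies |(11z - 15) + 4| < ε.
Since (11z - 15) + 4 = 11(z − 1), we have |(11z - 15) + 4| = 11|z − 1|.
Thus it suffices that |z − 1| < ε/11.
Take δ = ε/11. If 0 < |z − 1| < δ then |(11z - 15) + 4| = 11|z − 1| < 11·(ε/11) = ε.

δ = ε/11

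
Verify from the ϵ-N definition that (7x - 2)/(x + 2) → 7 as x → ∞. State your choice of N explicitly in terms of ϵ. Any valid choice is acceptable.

N = 16/ϵ

Let ϵ > 0. We seek N > 0 such that x > N implies |(7x - 2)/(x + 2) − 7| < ϵ.
(7x - 2)/(x + 2) − 7 = ((7x - 2) − 7(x + 2)) / ((x + 2)) = -16/((x + 2)).
For x > 0 we have x + 2 > x, so |(7x - 2)/(x + 2) − 7| = 16/((x + 2)) < 16/(x) = 16/x.
Thus |(7x - 2)/(x + 2) − 7| < ϵ whenever x > 16/ϵ.
Take N = 16/ϵ. If x > N then |(7x - 2)/(x + 2) − 7| < 16/x < ϵ.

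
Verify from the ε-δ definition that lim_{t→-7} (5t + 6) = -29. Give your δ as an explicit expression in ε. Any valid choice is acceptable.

Fix ε > 0. We need δ > 0 so that 0 < |t + 7| < δ implies |(5t + 6) + 29| < ε.
Since (5t + 6) + 29 = 5(t + 7), we have |(5t + 6) + 29| = 5|t + 7|.
So 5|t + 7| < ε exactly when |t + 7| < ε/5.
Choosing δ = ε/5 gives |(5t + 6) + 29| = 5|t + 7| < ε whenever |t + 7| < δ.

δ = ε/5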